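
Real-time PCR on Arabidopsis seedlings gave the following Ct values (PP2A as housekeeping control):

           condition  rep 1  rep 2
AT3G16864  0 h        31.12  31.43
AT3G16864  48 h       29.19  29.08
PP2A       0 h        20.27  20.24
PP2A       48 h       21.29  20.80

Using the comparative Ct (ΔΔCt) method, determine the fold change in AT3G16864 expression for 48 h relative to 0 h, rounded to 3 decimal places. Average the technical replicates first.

7.621

Mean Ct: AT3G16864 0 h 31.275; AT3G16864 48 h 29.135; PP2A 0 h 20.255; PP2A 48 h 21.045
ΔCt(0 h) = 31.275 − 20.255 = 11.020
ΔCt(48 h) = 29.135 − 21.045 = 8.090
ΔΔCt = 8.090 − 11.020 = -2.930
Fold change = 2^(−(-2.930)) = 2^2.930 = 7.6211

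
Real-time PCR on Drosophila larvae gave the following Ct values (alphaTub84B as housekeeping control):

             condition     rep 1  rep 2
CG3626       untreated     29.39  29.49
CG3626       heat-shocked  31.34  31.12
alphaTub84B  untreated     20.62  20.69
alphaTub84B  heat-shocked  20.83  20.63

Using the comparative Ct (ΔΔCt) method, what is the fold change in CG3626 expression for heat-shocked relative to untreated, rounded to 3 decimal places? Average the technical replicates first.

Mean Ct: CG3626 untreated 29.440; CG3626 heat-shocked 31.230; alphaTub84B untreated 20.655; alphaTub84B heat-shocked 20.730
ΔCt(untreated) = 29.440 − 20.655 = 8.785
ΔCt(heat-shocked) = 31.230 − 20.730 = 10.500
ΔΔCt = 10.500 − 8.785 = 1.715
Fold change = 2^(−1.715) = 0.3046

0.305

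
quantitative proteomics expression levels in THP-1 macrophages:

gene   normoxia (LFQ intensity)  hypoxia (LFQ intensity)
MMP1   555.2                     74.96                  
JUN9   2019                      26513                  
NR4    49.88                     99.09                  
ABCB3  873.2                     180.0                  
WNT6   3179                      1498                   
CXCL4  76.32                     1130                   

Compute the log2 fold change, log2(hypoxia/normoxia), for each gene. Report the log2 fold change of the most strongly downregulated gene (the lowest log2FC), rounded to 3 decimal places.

-2.889

log2(74.96/555.2) = -2.889  (MMP1)
log2(26513/2019) = 3.715  (JUN9)
log2(99.09/49.88) = 0.990  (NR4)
log2(180.0/873.2) = -2.278  (ABCB3)
log2(1498/3179) = -1.086  (WNT6)
log2(1130/76.32) = 3.888  (CXCL4)
MMP1 is most strongly downregulated.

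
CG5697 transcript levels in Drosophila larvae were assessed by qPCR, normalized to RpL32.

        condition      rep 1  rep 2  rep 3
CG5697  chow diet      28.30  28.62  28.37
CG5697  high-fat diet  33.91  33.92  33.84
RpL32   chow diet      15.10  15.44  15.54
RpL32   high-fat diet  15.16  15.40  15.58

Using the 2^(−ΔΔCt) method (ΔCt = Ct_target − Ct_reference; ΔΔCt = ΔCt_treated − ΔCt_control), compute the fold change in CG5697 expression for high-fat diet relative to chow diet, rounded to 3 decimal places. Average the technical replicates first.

Mean Ct: CG5697 chow diet 28.430; CG5697 high-fat diet 33.890; RpL32 chow diet 15.360; RpL32 high-fat diet 15.380
ΔCt(chow diet) = 28.430 − 15.360 = 13.070
ΔCt(high-fat diet) = 33.890 − 15.380 = 18.510
ΔΔCt = 18.510 − 13.070 = 5.440
Fold change = 2^(−5.440) = 0.0230

0.023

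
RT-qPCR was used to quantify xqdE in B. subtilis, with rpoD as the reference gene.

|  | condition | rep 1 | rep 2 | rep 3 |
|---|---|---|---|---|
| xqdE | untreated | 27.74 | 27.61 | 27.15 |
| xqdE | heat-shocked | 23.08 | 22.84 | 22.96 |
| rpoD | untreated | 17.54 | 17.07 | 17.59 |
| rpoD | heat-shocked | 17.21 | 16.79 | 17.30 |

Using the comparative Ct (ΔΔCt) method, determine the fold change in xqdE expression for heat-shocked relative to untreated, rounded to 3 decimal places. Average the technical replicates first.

Mean Ct: xqdE untreated 27.500; xqdE heat-shocked 22.960; rpoD untreated 17.400; rpoD heat-shocked 17.100
ΔCt(untreated) = 27.500 − 17.400 = 10.100
ΔCt(heat-shocked) = 22.960 − 17.100 = 5.860
ΔΔCt = 5.860 − 10.100 = -4.240
Fold change = 2^(−(-4.240)) = 2^4.240 = 18.8959

18.896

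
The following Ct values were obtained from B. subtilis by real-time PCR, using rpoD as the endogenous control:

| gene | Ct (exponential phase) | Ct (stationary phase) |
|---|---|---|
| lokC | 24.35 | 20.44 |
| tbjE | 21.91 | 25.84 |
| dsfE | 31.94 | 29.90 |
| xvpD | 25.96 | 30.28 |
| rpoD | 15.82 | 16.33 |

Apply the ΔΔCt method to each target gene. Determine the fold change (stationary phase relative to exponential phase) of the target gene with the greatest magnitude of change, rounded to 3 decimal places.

21.407

lokC: ΔΔCt = (20.44−16.33) − (24.35−15.82) = 4.11 − 8.53 = -4.42; fold change = 2^4.42 = 21.407
tbjE: ΔΔCt = (25.84−16.33) − (21.91−15.82) = 9.51 − 6.09 = 3.42; fold change = 2^-3.42 = 0.093
dsfE: ΔΔCt = (29.90−16.33) − (31.94−15.82) = 13.57 − 16.12 = -2.55; fold change = 2^2.55 = 5.856
xvpD: ΔΔCt = (30.28−16.33) − (25.96−15.82) = 13.95 − 10.14 = 3.81; fold change = 2^-3.81 = 0.071
lokC has the largest |ΔΔCt| = 4.42.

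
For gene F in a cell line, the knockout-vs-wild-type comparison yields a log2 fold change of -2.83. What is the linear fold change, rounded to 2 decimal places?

0.14

Fold change = 2^(-2.83) = 0.141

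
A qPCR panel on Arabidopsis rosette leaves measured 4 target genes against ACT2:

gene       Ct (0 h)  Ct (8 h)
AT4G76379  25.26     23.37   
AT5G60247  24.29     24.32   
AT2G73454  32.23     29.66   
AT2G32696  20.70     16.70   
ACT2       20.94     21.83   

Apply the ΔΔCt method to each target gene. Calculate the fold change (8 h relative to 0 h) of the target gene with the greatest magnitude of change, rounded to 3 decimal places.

29.651

AT4G76379: ΔΔCt = (23.37−21.83) − (25.26−20.94) = 1.54 − 4.32 = -2.78; fold change = 2^2.78 = 6.869
AT5G60247: ΔΔCt = (24.32−21.83) − (24.29−20.94) = 2.49 − 3.35 = -0.86; fold change = 2^0.86 = 1.815
AT2G73454: ΔΔCt = (29.66−21.83) − (32.23−20.94) = 7.83 − 11.29 = -3.46; fold change = 2^3.46 = 11.004
AT2G32696: ΔΔCt = (16.70−21.83) − (20.70−20.94) = -5.13 − (-0.24) = -4.89; fold change = 2^4.89 = 29.651
AT2G32696 has the largest |ΔΔCt| = 4.89.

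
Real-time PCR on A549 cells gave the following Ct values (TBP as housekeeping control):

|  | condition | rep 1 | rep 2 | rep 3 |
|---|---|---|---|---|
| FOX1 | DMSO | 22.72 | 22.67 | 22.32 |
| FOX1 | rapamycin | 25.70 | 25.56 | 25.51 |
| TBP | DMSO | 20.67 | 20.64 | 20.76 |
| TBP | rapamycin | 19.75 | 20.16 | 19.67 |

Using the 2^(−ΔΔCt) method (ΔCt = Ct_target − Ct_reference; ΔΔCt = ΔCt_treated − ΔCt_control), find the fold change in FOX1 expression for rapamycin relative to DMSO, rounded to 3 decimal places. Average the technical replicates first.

Mean Ct: FOX1 DMSO 22.570; FOX1 rapamycin 25.590; TBP DMSO 20.690; TBP rapamycin 19.860
ΔCt(DMSO) = 22.570 − 20.690 = 1.880
ΔCt(rapamycin) = 25.590 − 19.860 = 5.730
ΔΔCt = 5.730 − 1.880 = 3.850
Fold change = 2^(−3.850) = 0.0693

0.069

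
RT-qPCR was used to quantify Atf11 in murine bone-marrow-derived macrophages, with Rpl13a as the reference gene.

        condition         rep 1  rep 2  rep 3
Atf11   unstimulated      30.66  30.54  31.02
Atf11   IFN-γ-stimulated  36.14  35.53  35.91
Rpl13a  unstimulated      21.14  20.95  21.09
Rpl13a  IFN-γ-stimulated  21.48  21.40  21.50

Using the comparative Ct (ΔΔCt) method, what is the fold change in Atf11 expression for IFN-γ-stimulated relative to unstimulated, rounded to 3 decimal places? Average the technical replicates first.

0.038

Mean Ct: Atf11 unstimulated 30.740; Atf11 IFN-γ-stimulated 35.860; Rpl13a unstimulated 21.060; Rpl13a IFN-γ-stimulated 21.460
ΔCt(unstimulated) = 30.740 − 21.060 = 9.680
ΔCt(IFN-γ-stimulated) = 35.860 − 21.460 = 14.400
ΔΔCt = 14.400 − 9.680 = 4.720
Fold change = 2^(−4.720) = 0.0379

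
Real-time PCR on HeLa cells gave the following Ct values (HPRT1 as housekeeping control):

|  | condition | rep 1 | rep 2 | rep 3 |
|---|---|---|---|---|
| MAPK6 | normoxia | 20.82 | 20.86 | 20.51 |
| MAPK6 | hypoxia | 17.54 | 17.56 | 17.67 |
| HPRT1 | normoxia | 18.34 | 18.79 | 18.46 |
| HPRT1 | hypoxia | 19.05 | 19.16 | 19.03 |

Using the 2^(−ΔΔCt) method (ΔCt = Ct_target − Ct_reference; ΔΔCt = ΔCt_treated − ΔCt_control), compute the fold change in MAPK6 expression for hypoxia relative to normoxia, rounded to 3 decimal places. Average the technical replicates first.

12.906

Mean Ct: MAPK6 normoxia 20.730; MAPK6 hypoxia 17.590; HPRT1 normoxia 18.530; HPRT1 hypoxia 19.080
ΔCt(normoxia) = 20.730 − 18.530 = 2.200
ΔCt(hypoxia) = 17.590 − 19.080 = -1.490
ΔΔCt = -1.490 − 2.200 = -3.690
Fold change = 2^(−(-3.690)) = 2^3.690 = 12.9063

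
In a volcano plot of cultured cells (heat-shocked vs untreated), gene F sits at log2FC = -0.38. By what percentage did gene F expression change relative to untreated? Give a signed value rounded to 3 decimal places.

Fold change = 2^(-0.38) = 0.7684
Percent change = (FC − 1) × 100% = (0.7684 − 1) × 100 = -23.156%

-23.156%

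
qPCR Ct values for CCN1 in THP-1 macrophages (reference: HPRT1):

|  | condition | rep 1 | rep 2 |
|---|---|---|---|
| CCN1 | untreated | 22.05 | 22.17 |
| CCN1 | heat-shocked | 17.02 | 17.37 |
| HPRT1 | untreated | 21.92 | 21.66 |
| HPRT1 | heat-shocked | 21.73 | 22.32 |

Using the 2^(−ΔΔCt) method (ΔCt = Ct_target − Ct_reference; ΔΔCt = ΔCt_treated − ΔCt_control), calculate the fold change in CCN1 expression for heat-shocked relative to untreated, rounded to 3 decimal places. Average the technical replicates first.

35.506

Mean Ct: CCN1 untreated 22.110; CCN1 heat-shocked 17.195; HPRT1 untreated 21.790; HPRT1 heat-shocked 22.025
ΔCt(untreated) = 22.110 − 21.790 = 0.320
ΔCt(heat-shocked) = 17.195 − 22.025 = -4.830
ΔΔCt = -4.830 − 0.320 = -5.150
Fold change = 2^(−(-5.150)) = 2^5.150 = 35.5062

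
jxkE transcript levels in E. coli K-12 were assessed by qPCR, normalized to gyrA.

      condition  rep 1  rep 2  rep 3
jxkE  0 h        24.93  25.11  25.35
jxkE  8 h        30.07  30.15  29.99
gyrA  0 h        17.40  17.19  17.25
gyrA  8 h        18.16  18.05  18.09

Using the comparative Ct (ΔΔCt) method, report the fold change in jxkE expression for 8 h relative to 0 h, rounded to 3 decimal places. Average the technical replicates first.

Mean Ct: jxkE 0 h 25.130; jxkE 8 h 30.070; gyrA 0 h 17.280; gyrA 8 h 18.100
ΔCt(0 h) = 25.130 − 17.280 = 7.850
ΔCt(8 h) = 30.070 − 18.100 = 11.970
ΔΔCt = 11.970 − 7.850 = 4.120
Fold change = 2^(−4.120) = 0.0575

0.058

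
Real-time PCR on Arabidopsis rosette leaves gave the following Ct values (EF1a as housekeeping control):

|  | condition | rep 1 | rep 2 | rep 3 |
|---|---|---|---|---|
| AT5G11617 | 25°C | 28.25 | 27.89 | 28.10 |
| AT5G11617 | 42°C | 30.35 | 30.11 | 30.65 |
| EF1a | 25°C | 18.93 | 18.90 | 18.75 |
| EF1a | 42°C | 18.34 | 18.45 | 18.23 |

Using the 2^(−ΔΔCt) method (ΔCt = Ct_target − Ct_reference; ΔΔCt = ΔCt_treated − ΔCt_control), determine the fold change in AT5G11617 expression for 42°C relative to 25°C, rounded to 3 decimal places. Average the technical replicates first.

0.143

Mean Ct: AT5G11617 25°C 28.080; AT5G11617 42°C 30.370; EF1a 25°C 18.860; EF1a 42°C 18.340
ΔCt(25°C) = 28.080 − 18.860 = 9.220
ΔCt(42°C) = 30.370 − 18.340 = 12.030
ΔΔCt = 12.030 − 9.220 = 2.810
Fold change = 2^(−2.810) = 0.1426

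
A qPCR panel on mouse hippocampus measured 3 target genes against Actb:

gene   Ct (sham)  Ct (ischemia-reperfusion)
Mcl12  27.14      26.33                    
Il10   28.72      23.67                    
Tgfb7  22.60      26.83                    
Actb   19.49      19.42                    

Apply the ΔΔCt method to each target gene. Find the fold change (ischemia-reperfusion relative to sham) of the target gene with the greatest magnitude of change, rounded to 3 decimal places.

Mcl12: ΔΔCt = (26.33−19.42) − (27.14−19.49) = 6.91 − 7.65 = -0.74; fold change = 2^0.74 = 1.670
Il10: ΔΔCt = (23.67−19.42) − (28.72−19.49) = 4.25 − 9.23 = -4.98; fold change = 2^4.98 = 31.559
Tgfb7: ΔΔCt = (26.83−19.42) − (22.60−19.49) = 7.41 − 3.11 = 4.30; fold change = 2^-4.30 = 0.051
Il10 has the largest |ΔΔCt| = 4.98.

31.559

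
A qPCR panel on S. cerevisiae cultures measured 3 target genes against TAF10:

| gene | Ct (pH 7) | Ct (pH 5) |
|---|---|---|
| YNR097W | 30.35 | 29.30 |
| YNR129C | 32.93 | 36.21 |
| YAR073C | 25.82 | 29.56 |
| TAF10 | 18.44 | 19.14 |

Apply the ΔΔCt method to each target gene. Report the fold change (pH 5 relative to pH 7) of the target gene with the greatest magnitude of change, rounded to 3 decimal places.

YNR097W: ΔΔCt = (29.30−19.14) − (30.35−18.44) = 10.16 − 11.91 = -1.75; fold change = 2^1.75 = 3.364
YNR129C: ΔΔCt = (36.21−19.14) − (32.93−18.44) = 17.07 − 14.49 = 2.58; fold change = 2^-2.58 = 0.167
YAR073C: ΔΔCt = (29.56−19.14) − (25.82−18.44) = 10.42 − 7.38 = 3.04; fold change = 2^-3.04 = 0.122
YAR073C has the largest |ΔΔCt| = 3.04.

0.122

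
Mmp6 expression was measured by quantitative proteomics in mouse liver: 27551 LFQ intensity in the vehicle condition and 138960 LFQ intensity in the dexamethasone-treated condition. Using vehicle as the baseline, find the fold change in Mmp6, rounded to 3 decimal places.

Fold change = 138960 / 27551 = 5.0437
Mmp6 is upregulated.

5.044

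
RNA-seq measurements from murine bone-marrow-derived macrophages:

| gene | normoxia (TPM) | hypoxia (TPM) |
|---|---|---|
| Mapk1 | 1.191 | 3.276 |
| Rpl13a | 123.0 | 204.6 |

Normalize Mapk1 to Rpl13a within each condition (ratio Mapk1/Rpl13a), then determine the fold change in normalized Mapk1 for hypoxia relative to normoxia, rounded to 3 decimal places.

Mapk1/Rpl13a (normoxia) = 1.191 / 123.0 = 0.0096829
Mapk1/Rpl13a (hypoxia) = 3.276 / 204.6 = 0.016012
Fold change = 0.016012 / 0.0096829 = 1.6536

1.654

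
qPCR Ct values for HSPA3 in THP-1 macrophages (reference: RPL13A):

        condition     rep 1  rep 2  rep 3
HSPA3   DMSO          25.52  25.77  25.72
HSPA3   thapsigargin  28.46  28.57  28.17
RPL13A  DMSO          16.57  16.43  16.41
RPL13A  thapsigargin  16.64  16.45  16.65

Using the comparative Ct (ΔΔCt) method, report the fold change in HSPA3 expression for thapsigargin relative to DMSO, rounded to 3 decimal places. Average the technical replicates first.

0.163

Mean Ct: HSPA3 DMSO 25.670; HSPA3 thapsigargin 28.400; RPL13A DMSO 16.470; RPL13A thapsigargin 16.580
ΔCt(DMSO) = 25.670 − 16.470 = 9.200
ΔCt(thapsigargin) = 28.400 − 16.580 = 11.820
ΔΔCt = 11.820 − 9.200 = 2.620
Fold change = 2^(−2.620) = 0.1627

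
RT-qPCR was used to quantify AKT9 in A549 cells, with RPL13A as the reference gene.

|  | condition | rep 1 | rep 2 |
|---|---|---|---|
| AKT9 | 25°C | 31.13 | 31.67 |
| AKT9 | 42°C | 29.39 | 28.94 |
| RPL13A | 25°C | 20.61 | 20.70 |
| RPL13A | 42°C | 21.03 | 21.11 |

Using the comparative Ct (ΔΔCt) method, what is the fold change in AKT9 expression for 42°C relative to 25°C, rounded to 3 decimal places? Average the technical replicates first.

Mean Ct: AKT9 25°C 31.400; AKT9 42°C 29.165; RPL13A 25°C 20.655; RPL13A 42°C 21.070
ΔCt(25°C) = 31.400 − 20.655 = 10.745
ΔCt(42°C) = 29.165 − 21.070 = 8.095
ΔΔCt = 8.095 − 10.745 = -2.650
Fold change = 2^(−(-2.650)) = 2^2.650 = 6.2767

6.277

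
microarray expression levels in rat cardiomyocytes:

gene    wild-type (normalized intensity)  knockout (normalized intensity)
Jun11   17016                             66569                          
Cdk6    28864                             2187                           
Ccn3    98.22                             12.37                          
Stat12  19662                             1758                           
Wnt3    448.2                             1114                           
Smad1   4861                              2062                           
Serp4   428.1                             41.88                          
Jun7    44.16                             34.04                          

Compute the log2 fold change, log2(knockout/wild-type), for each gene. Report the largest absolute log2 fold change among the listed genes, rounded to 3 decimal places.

3.722

log2(66569/17016) = 1.968  (Jun11)
log2(2187/28864) = -3.722  (Cdk6)
log2(12.37/98.22) = -2.989  (Ccn3)
log2(1758/19662) = -3.483  (Stat12)
log2(1114/448.2) = 1.314  (Wnt3)
log2(2062/4861) = -1.237  (Smad1)
log2(41.88/428.1) = -3.354  (Serp4)
log2(34.04/44.16) = -0.376  (Jun7)
The largest magnitude belongs to Cdk6.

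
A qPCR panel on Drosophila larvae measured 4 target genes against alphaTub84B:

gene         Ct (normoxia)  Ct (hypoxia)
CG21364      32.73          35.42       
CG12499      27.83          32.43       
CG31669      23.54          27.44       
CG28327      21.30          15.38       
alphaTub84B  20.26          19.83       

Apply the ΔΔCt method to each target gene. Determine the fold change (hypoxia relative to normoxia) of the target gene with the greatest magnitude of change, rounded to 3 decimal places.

CG21364: ΔΔCt = (35.42−19.83) − (32.73−20.26) = 15.59 − 12.47 = 3.12; fold change = 2^-3.12 = 0.115
CG12499: ΔΔCt = (32.43−19.83) − (27.83−20.26) = 12.60 − 7.57 = 5.03; fold change = 2^-5.03 = 0.031
CG31669: ΔΔCt = (27.44−19.83) − (23.54−20.26) = 7.61 − 3.28 = 4.33; fold change = 2^-4.33 = 0.050
CG28327: ΔΔCt = (15.38−19.83) − (21.30−20.26) = -4.45 − 1.04 = -5.49; fold change = 2^5.49 = 44.942
CG28327 has the largest |ΔΔCt| = 5.49.

44.942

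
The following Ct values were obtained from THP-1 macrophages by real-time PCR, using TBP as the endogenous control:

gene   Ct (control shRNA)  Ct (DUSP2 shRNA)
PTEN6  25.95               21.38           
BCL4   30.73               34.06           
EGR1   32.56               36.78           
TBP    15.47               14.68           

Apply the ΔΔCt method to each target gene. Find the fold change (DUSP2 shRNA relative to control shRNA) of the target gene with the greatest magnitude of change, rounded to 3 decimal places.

0.031

PTEN6: ΔΔCt = (21.38−14.68) − (25.95−15.47) = 6.70 − 10.48 = -3.78; fold change = 2^3.78 = 13.737
BCL4: ΔΔCt = (34.06−14.68) − (30.73−15.47) = 19.38 − 15.26 = 4.12; fold change = 2^-4.12 = 0.058
EGR1: ΔΔCt = (36.78−14.68) − (32.56−15.47) = 22.10 − 17.09 = 5.01; fold change = 2^-5.01 = 0.031
EGR1 has the largest |ΔΔCt| = 5.01.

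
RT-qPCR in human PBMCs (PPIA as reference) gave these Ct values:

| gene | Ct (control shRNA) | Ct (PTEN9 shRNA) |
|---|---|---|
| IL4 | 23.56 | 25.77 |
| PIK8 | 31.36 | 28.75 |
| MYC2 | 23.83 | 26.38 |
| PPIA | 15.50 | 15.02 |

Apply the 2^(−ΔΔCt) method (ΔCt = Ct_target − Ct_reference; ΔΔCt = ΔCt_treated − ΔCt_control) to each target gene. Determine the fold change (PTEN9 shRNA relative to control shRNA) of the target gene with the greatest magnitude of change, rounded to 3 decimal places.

IL4: ΔΔCt = (25.77−15.02) − (23.56−15.50) = 10.75 − 8.06 = 2.69; fold change = 2^-2.69 = 0.155
PIK8: ΔΔCt = (28.75−15.02) − (31.36−15.50) = 13.73 − 15.86 = -2.13; fold change = 2^2.13 = 4.377
MYC2: ΔΔCt = (26.38−15.02) − (23.83−15.50) = 11.36 − 8.33 = 3.03; fold change = 2^-3.03 = 0.122
MYC2 has the largest |ΔΔCt| = 3.03.

0.122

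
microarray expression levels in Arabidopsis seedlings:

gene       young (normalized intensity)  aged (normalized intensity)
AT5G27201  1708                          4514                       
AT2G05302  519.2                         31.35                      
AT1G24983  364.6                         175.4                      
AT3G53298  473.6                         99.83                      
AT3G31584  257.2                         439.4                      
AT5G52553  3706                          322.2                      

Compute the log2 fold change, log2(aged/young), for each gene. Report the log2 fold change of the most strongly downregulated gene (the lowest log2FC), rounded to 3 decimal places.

-4.050

log2(4514/1708) = 1.402  (AT5G27201)
log2(31.35/519.2) = -4.050  (AT2G05302)
log2(175.4/364.6) = -1.056  (AT1G24983)
log2(99.83/473.6) = -2.246  (AT3G53298)
log2(439.4/257.2) = 0.773  (AT3G31584)
log2(322.2/3706) = -3.524  (AT5G52553)
AT2G05302 is most strongly downregulated.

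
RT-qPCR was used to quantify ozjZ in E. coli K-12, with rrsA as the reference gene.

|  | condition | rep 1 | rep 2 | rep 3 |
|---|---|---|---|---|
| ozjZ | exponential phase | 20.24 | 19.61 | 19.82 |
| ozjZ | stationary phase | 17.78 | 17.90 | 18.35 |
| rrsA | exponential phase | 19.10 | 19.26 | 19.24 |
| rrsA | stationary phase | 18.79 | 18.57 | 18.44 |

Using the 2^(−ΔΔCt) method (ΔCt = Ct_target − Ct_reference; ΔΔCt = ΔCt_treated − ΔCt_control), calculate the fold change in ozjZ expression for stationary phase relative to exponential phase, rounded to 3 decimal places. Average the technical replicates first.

2.428

Mean Ct: ozjZ exponential phase 19.890; ozjZ stationary phase 18.010; rrsA exponential phase 19.200; rrsA stationary phase 18.600
ΔCt(exponential phase) = 19.890 − 19.200 = 0.690
ΔCt(stationary phase) = 18.010 − 18.600 = -0.590
ΔΔCt = -0.590 − 0.690 = -1.280
Fold change = 2^(−(-1.280)) = 2^1.280 = 2.4284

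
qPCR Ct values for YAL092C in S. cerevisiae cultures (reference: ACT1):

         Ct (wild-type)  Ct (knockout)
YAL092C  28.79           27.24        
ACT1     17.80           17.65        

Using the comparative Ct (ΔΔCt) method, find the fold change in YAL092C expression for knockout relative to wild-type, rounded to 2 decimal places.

ΔCt(wild-type) = 28.790 − 17.800 = 10.990
ΔCt(knockout) = 27.240 − 17.650 = 9.590
ΔΔCt = 9.590 − 10.990 = -1.400
Fold change = 2^(−(-1.400)) = 2^1.400 = 2.639

2.64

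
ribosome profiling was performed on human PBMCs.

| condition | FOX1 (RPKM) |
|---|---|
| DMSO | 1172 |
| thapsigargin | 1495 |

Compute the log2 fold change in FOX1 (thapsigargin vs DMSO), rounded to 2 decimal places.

Fold change = 1495 / 1172 = 1.2756
log2(1.2756) = 0.351

0.35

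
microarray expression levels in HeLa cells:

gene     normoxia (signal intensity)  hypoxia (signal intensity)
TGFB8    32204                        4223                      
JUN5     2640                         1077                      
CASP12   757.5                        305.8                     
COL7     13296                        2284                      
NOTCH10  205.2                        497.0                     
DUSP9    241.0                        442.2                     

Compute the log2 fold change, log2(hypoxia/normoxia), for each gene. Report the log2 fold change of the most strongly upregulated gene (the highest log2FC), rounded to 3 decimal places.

log2(4223/32204) = -2.931  (TGFB8)
log2(1077/2640) = -1.294  (JUN5)
log2(305.8/757.5) = -1.309  (CASP12)
log2(2284/13296) = -2.541  (COL7)
log2(497.0/205.2) = 1.276  (NOTCH10)
log2(442.2/241.0) = 0.876  (DUSP9)
NOTCH10 is most strongly upregulated.

1.276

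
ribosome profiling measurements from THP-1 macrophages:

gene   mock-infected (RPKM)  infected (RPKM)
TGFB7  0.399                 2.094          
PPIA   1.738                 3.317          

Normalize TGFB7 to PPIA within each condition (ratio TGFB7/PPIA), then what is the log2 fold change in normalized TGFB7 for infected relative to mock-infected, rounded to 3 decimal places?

TGFB7/PPIA (mock-infected) = 0.399 / 1.738 = 0.22957
TGFB7/PPIA (infected) = 2.094 / 3.317 = 0.63129
Fold change = 0.63129 / 0.22957 = 2.7498
log2(2.7498) = 1.4593

1.459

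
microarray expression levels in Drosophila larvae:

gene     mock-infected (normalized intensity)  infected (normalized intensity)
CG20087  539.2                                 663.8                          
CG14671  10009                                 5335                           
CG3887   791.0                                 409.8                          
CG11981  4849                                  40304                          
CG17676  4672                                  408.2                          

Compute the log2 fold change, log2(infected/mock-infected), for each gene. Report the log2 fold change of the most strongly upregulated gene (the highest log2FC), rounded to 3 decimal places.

log2(663.8/539.2) = 0.300  (CG20087)
log2(5335/10009) = -0.908  (CG14671)
log2(409.8/791.0) = -0.949  (CG3887)
log2(40304/4849) = 3.055  (CG11981)
log2(408.2/4672) = -3.517  (CG17676)
CG11981 is most strongly upregulated.

3.055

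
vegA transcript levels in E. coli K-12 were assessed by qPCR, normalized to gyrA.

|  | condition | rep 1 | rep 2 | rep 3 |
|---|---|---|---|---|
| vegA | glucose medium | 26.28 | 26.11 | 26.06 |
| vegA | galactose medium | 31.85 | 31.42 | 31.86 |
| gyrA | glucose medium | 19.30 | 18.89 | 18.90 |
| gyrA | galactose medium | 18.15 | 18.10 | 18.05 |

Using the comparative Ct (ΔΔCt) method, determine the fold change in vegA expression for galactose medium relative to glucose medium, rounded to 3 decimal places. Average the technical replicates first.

0.011

Mean Ct: vegA glucose medium 26.150; vegA galactose medium 31.710; gyrA glucose medium 19.030; gyrA galactose medium 18.100
ΔCt(glucose medium) = 26.150 − 19.030 = 7.120
ΔCt(galactose medium) = 31.710 − 18.100 = 13.610
ΔΔCt = 13.610 − 7.120 = 6.490
Fold change = 2^(−6.490) = 0.0111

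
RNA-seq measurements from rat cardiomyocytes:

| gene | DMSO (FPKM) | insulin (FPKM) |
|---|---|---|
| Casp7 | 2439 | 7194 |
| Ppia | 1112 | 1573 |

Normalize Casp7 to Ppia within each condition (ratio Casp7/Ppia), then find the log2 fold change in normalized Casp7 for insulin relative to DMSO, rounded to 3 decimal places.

Casp7/Ppia (DMSO) = 2439 / 1112 = 2.1933
Casp7/Ppia (insulin) = 7194 / 1573 = 4.5734
Fold change = 4.5734 / 2.1933 = 2.0851
log2(2.0851) = 1.0601

1.060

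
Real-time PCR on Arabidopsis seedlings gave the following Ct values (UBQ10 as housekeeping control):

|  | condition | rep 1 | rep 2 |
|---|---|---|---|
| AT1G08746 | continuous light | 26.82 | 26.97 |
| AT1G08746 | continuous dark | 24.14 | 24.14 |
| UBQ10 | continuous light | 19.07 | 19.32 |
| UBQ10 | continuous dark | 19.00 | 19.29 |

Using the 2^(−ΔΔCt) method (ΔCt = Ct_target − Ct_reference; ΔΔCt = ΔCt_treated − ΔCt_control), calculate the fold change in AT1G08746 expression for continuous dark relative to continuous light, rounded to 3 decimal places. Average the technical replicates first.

Mean Ct: AT1G08746 continuous light 26.895; AT1G08746 continuous dark 24.140; UBQ10 continuous light 19.195; UBQ10 continuous dark 19.145
ΔCt(continuous light) = 26.895 − 19.195 = 7.700
ΔCt(continuous dark) = 24.140 − 19.145 = 4.995
ΔΔCt = 4.995 − 7.700 = -2.705
Fold change = 2^(−(-2.705)) = 2^2.705 = 6.5206

6.521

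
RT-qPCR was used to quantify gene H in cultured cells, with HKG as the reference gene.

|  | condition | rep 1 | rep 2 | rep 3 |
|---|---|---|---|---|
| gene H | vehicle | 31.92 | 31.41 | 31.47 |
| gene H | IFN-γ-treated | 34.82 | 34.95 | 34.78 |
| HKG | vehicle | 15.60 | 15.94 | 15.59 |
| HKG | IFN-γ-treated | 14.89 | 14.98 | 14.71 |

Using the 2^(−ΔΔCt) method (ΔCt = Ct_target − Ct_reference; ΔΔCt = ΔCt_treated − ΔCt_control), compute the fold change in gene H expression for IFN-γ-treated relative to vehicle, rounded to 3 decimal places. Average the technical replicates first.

0.058

Mean Ct: gene H vehicle 31.600; gene H IFN-γ-treated 34.850; HKG vehicle 15.710; HKG IFN-γ-treated 14.860
ΔCt(vehicle) = 31.600 − 15.710 = 15.890
ΔCt(IFN-γ-treated) = 34.850 − 14.860 = 19.990
ΔΔCt = 19.990 − 15.890 = 4.100
Fold change = 2^(−4.100) = 0.0583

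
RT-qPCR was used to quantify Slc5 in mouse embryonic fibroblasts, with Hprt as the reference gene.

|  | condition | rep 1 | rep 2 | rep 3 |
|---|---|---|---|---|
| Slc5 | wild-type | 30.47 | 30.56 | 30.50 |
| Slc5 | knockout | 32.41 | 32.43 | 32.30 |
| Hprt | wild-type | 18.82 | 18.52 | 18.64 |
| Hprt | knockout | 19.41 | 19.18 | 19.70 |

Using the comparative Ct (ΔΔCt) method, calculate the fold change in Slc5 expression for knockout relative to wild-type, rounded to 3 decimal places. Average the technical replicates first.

Mean Ct: Slc5 wild-type 30.510; Slc5 knockout 32.380; Hprt wild-type 18.660; Hprt knockout 19.430
ΔCt(wild-type) = 30.510 − 18.660 = 11.850
ΔCt(knockout) = 32.380 − 19.430 = 12.950
ΔΔCt = 12.950 − 11.850 = 1.100
Fold change = 2^(−1.100) = 0.4665

0.467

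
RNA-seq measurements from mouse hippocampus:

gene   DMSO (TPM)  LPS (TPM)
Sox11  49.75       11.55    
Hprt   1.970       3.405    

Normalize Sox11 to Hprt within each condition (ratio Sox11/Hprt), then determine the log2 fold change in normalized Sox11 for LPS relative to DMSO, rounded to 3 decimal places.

-2.896

Sox11/Hprt (DMSO) = 49.75 / 1.970 = 25.254
Sox11/Hprt (LPS) = 11.55 / 3.405 = 3.3921
Fold change = 3.3921 / 25.254 = 0.1343
log2(0.1343) = -2.8963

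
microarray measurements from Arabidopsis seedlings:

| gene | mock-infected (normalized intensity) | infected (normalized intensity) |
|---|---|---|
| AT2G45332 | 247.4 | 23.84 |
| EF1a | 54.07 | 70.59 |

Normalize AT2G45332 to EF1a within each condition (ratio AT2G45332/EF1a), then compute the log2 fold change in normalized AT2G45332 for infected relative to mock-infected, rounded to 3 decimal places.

-3.760

AT2G45332/EF1a (mock-infected) = 247.4 / 54.07 = 4.5756
AT2G45332/EF1a (infected) = 23.84 / 70.59 = 0.33772
Fold change = 0.33772 / 4.5756 = 0.0738
log2(0.0738) = -3.7600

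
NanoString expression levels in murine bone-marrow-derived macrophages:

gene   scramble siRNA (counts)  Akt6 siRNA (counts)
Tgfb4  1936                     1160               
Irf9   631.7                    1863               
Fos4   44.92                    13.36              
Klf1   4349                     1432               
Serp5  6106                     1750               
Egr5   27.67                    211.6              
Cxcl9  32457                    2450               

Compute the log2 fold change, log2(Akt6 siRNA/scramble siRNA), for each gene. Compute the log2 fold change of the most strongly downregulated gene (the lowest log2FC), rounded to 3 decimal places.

log2(1160/1936) = -0.739  (Tgfb4)
log2(1863/631.7) = 1.560  (Irf9)
log2(13.36/44.92) = -1.749  (Fos4)
log2(1432/4349) = -1.603  (Klf1)
log2(1750/6106) = -1.803  (Serp5)
log2(211.6/27.67) = 2.935  (Egr5)
log2(2450/32457) = -3.728  (Cxcl9)
Cxcl9 is most strongly downregulated.

-3.728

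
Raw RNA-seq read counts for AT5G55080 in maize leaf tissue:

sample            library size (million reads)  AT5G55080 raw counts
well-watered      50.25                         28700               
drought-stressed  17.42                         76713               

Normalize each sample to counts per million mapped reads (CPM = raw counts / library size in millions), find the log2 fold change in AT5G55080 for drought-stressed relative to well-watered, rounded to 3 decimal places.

CPM(well-watered) = 28700 / 50.25 = 571.1443
CPM(drought-stressed) = 76713 / 17.42 = 4403.7313
Fold change = 4403.7313 / 571.1443 = 7.71037
log2(7.71037) = 2.9468

2.947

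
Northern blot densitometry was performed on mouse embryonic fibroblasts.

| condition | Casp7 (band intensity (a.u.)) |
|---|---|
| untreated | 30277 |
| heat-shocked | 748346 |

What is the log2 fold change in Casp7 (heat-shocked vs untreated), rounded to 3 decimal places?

Fold change = 748346 / 30277 = 24.7166
log2(24.7166) = 4.6274

4.627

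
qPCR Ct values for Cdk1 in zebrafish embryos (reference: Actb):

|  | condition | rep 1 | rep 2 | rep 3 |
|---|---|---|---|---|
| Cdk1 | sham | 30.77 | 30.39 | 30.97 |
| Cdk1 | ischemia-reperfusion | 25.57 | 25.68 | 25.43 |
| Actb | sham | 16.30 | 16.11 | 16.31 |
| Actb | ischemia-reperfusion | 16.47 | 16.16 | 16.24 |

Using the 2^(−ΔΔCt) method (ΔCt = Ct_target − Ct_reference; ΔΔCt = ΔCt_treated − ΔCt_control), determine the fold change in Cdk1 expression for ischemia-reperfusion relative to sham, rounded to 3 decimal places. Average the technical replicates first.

36.758

Mean Ct: Cdk1 sham 30.710; Cdk1 ischemia-reperfusion 25.560; Actb sham 16.240; Actb ischemia-reperfusion 16.290
ΔCt(sham) = 30.710 − 16.240 = 14.470
ΔCt(ischemia-reperfusion) = 25.560 − 16.290 = 9.270
ΔΔCt = 9.270 − 14.470 = -5.200
Fold change = 2^(−(-5.200)) = 2^5.200 = 36.7583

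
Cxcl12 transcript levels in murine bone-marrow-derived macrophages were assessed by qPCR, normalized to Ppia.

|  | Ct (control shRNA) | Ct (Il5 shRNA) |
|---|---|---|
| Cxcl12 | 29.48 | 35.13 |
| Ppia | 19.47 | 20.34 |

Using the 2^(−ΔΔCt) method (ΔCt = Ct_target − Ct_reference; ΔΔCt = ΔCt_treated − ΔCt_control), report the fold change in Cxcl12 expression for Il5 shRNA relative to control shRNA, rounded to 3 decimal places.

0.036

ΔCt(control shRNA) = 29.480 − 19.470 = 10.010
ΔCt(Il5 shRNA) = 35.130 − 20.340 = 14.790
ΔΔCt = 14.790 − 10.010 = 4.780
Fold change = 2^(−4.780) = 0.0364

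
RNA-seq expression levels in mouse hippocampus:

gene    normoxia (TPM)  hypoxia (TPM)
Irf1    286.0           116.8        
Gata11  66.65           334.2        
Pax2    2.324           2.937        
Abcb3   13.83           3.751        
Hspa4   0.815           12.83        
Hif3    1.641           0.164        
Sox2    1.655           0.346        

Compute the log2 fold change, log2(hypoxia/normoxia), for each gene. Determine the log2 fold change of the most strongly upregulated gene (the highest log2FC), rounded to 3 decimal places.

log2(116.8/286.0) = -1.292  (Irf1)
log2(334.2/66.65) = 2.326  (Gata11)
log2(2.937/2.324) = 0.338  (Pax2)
log2(3.751/13.83) = -1.882  (Abcb3)
log2(12.83/0.815) = 3.977  (Hspa4)
log2(0.164/1.641) = -3.323  (Hif3)
log2(0.346/1.655) = -2.258  (Sox2)
Hspa4 is most strongly upregulated.

3.977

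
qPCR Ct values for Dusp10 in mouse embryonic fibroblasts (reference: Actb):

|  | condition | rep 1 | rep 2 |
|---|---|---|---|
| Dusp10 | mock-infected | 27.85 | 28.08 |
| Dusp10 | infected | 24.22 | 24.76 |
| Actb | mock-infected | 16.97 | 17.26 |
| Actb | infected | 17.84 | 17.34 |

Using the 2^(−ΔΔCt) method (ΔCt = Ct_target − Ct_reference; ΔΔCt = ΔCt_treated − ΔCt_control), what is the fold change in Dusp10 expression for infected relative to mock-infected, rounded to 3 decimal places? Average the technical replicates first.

Mean Ct: Dusp10 mock-infected 27.965; Dusp10 infected 24.490; Actb mock-infected 17.115; Actb infected 17.590
ΔCt(mock-infected) = 27.965 − 17.115 = 10.850
ΔCt(infected) = 24.490 − 17.590 = 6.900
ΔΔCt = 6.900 − 10.850 = -3.950
Fold change = 2^(−(-3.950)) = 2^3.950 = 15.4550

15.455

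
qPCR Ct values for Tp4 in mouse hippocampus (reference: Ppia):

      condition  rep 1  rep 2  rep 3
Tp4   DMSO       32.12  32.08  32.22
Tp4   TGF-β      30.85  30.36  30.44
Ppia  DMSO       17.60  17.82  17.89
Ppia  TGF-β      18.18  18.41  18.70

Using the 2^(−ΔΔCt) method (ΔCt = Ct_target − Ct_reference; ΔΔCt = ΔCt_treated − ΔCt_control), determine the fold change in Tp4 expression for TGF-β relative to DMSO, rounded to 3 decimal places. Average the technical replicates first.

Mean Ct: Tp4 DMSO 32.140; Tp4 TGF-β 30.550; Ppia DMSO 17.770; Ppia TGF-β 18.430
ΔCt(DMSO) = 32.140 − 17.770 = 14.370
ΔCt(TGF-β) = 30.550 − 18.430 = 12.120
ΔΔCt = 12.120 − 14.370 = -2.250
Fold change = 2^(−(-2.250)) = 2^2.250 = 4.7568

4.757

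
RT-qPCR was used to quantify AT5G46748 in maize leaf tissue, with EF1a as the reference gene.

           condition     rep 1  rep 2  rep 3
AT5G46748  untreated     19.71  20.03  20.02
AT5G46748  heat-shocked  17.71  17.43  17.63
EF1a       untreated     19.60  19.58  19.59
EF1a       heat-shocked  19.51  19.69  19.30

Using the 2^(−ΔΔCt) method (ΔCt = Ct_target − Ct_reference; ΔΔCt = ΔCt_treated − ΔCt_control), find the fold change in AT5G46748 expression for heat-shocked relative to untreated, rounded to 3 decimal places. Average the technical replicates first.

Mean Ct: AT5G46748 untreated 19.920; AT5G46748 heat-shocked 17.590; EF1a untreated 19.590; EF1a heat-shocked 19.500
ΔCt(untreated) = 19.920 − 19.590 = 0.330
ΔCt(heat-shocked) = 17.590 − 19.500 = -1.910
ΔΔCt = -1.910 − 0.330 = -2.240
Fold change = 2^(−(-2.240)) = 2^2.240 = 4.7240

4.724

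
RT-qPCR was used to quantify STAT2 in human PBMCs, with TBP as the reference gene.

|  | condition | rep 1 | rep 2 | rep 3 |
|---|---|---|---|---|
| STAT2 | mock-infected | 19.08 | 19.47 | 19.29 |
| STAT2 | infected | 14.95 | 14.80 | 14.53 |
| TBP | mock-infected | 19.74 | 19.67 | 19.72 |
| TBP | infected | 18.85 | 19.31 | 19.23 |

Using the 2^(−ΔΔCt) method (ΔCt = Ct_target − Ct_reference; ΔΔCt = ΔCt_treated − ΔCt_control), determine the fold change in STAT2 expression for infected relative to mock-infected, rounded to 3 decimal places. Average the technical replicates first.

15.348

Mean Ct: STAT2 mock-infected 19.280; STAT2 infected 14.760; TBP mock-infected 19.710; TBP infected 19.130
ΔCt(mock-infected) = 19.280 − 19.710 = -0.430
ΔCt(infected) = 14.760 − 19.130 = -4.370
ΔΔCt = -4.370 − (-0.430) = -3.940
Fold change = 2^(−(-3.940)) = 2^3.940 = 15.3482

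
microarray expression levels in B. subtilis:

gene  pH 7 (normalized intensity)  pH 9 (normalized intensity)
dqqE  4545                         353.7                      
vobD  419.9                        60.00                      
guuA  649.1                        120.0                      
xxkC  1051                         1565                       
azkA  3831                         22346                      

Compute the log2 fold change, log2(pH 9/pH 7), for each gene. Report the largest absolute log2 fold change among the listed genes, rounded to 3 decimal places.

3.684

log2(353.7/4545) = -3.684  (dqqE)
log2(60.00/419.9) = -2.807  (vobD)
log2(120.0/649.1) = -2.435  (guuA)
log2(1565/1051) = 0.574  (xxkC)
log2(22346/3831) = 2.544  (azkA)
The largest magnitude belongs to dqqE.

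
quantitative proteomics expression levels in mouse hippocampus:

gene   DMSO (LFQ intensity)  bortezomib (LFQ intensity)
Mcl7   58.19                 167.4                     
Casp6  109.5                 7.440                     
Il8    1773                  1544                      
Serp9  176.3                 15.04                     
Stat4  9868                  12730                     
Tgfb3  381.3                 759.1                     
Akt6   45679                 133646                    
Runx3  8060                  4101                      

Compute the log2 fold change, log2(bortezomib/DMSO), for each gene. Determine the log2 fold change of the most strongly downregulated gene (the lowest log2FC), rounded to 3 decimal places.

log2(167.4/58.19) = 1.524  (Mcl7)
log2(7.440/109.5) = -3.879  (Casp6)
log2(1544/1773) = -0.200  (Il8)
log2(15.04/176.3) = -3.551  (Serp9)
log2(12730/9868) = 0.367  (Stat4)
log2(759.1/381.3) = 0.993  (Tgfb3)
log2(133646/45679) = 1.549  (Akt6)
log2(4101/8060) = -0.975  (Runx3)
Casp6 is most strongly downregulated.

-3.879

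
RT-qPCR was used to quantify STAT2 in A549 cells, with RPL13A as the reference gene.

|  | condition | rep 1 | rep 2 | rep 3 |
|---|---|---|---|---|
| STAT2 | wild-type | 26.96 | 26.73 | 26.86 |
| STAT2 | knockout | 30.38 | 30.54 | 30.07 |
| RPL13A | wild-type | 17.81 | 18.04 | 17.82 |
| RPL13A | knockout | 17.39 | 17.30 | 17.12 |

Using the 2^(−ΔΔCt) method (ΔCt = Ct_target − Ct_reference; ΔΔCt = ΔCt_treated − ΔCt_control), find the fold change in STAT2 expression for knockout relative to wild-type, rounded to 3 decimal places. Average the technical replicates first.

0.058

Mean Ct: STAT2 wild-type 26.850; STAT2 knockout 30.330; RPL13A wild-type 17.890; RPL13A knockout 17.270
ΔCt(wild-type) = 26.850 − 17.890 = 8.960
ΔCt(knockout) = 30.330 − 17.270 = 13.060
ΔΔCt = 13.060 − 8.960 = 4.100
Fold change = 2^(−4.100) = 0.0583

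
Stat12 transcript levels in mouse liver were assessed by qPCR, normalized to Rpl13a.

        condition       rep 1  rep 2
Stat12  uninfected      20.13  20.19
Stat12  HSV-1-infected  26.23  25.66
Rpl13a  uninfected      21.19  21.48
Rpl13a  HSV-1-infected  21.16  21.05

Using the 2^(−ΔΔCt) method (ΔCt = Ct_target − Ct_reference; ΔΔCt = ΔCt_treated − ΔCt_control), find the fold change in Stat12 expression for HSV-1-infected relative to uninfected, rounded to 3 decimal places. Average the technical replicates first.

Mean Ct: Stat12 uninfected 20.160; Stat12 HSV-1-infected 25.945; Rpl13a uninfected 21.335; Rpl13a HSV-1-infected 21.105
ΔCt(uninfected) = 20.160 − 21.335 = -1.175
ΔCt(HSV-1-infected) = 25.945 − 21.105 = 4.840
ΔΔCt = 4.840 − (-1.175) = 6.015
Fold change = 2^(−6.015) = 0.0155

0.015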